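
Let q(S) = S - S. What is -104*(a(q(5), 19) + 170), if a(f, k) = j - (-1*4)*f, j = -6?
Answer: -17056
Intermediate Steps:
q(S) = 0
a(f, k) = -6 + 4*f (a(f, k) = -6 - (-1*4)*f = -6 - (-4)*f = -6 + 4*f)
-104*(a(q(5), 19) + 170) = -104*((-6 + 4*0) + 170) = -104*((-6 + 0) + 170) = -104*(-6 + 170) = -104*164 = -17056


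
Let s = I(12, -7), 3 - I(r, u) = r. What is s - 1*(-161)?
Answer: 152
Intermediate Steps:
I(r, u) = 3 - r
s = -9 (s = 3 - 1*12 = 3 - 12 = -9)
s - 1*(-161) = -9 - 1*(-161) = -9 + 161 = 152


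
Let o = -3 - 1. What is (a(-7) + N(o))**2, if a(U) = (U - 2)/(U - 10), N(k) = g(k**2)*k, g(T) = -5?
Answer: 121801/289 ≈ 421.46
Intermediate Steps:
o = -4
N(k) = -5*k
a(U) = (-2 + U)/(-10 + U)
(a(-7) + N(o))**2 = ((-2 - 7)/(-10 - 7) - 5*(-4))**2 = (-9/(-17) + 20)**2 = (-1/17*(-9) + 20)**2 = (9/17 + 20)**2 = (349/17)**2 = 121801/289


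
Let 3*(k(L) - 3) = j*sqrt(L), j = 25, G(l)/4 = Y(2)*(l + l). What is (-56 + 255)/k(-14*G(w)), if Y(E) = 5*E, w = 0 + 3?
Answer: 1791/700027 - 19900*I*sqrt(210)/700027 ≈ 0.0025585 - 0.41195*I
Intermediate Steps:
w = 3
G(l) = 80*l (G(l) = 4*((5*2)*(l + l)) = 4*(10*(2*l)) = 4*(20*l) = 80*l)
k(L) = 3 + 25*sqrt(L)/3 (k(L) = 3 + (25*sqrt(L))/3 = 3 + 25*sqrt(L)/3)
(-56 + 255)/k(-14*G(w)) = (-56 + 255)/(3 + 25*sqrt(-1120*3)/3) = 199/(3 + 25*sqrt(-14*240)/3) = 199/(3 + 25*sqrt(-3360)/3) = 199/(3 + 25*(4*I*sqrt(210))/3) = 199/(3 + 100*I*sqrt(210)/3)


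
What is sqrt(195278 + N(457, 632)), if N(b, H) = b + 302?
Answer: sqrt(196037) ≈ 442.76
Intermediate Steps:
N(b, H) = 302 + b
sqrt(195278 + N(457, 632)) = sqrt(195278 + (302 + 457)) = sqrt(195278 + 759) = sqrt(196037)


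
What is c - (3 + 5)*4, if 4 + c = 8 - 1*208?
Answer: -236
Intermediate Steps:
c = -204 (c = -4 + (8 - 1*208) = -4 + (8 - 208) = -4 - 200 = -204)
c - (3 + 5)*4 = -204 - (3 + 5)*4 = -204 - 8*4 = -204 - 1*32 = -204 - 32 = -236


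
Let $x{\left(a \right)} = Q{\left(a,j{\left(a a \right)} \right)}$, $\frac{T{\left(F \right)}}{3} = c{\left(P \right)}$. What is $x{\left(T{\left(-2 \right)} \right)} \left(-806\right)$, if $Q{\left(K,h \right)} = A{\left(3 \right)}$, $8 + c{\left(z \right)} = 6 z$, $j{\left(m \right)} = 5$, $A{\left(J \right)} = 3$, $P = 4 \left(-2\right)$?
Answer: $-2418$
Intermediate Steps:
$P = -8$
$c{\left(z \right)} = -8 + 6 z$
$T{\left(F \right)} = -168$ ($T{\left(F \right)} = 3 \left(-8 + 6 \left(-8\right)\right) = 3 \left(-8 - 48\right) = 3 \left(-56\right) = -168$)
$Q{\left(K,h \right)} = 3$
$x{\left(a \right)} = 3$
$x{\left(T{\left(-2 \right)} \right)} \left(-806\right) = 3 \left(-806\right) = -2418$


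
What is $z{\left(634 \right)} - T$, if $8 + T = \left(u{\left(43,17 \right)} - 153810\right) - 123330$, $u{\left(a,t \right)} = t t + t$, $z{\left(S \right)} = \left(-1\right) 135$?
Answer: $276707$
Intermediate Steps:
$z{\left(S \right)} = -135$
$u{\left(a,t \right)} = t + t^{2}$ ($u{\left(a,t \right)} = t^{2} + t = t + t^{2}$)
$T = -276842$ ($T = -8 - \left(277140 - 17 \left(1 + 17\right)\right) = -8 + \left(\left(17 \cdot 18 - 153810\right) - 123330\right) = -8 + \left(\left(306 - 153810\right) - 123330\right) = -8 - 276834 = -276842$)
$z{\left(634 \right)} - T = -135 - -276842 = -135 + 276842 = 276707$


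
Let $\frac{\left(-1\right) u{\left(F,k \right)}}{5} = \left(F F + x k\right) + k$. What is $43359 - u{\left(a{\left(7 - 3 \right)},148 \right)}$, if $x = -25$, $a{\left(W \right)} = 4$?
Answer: $25679$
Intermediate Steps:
$u{\left(F,k \right)} = - 5 F^{2} + 120 k$ ($u{\left(F,k \right)} = - 5 \left(\left(F F - 25 k\right) + k\right) = - 5 \left(\left(F^{2} - 25 k\right) + k\right) = - 5 \left(F^{2} - 24 k\right) = - 5 F^{2} + 120 k$)
$43359 - u{\left(a{\left(7 - 3 \right)},148 \right)} = 43359 - \left(- 5 \cdot 4^{2} + 120 \cdot 148\right) = 43359 - \left(\left(-5\right) 16 + 17760\right) = 43359 - \left(-80 + 17760\right) = 43359 - 17680 = 25679$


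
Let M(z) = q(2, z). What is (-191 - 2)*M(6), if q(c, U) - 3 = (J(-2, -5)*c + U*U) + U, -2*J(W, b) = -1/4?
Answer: -34933/4 ≈ -8733.3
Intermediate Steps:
J(W, b) = ⅛ (J(W, b) = -(-1)/(2*4) = -½*(-¼) = ⅛)
q(c, U) = 3 + U + U² + c/8 (q(c, U) = 3 + ((c/8 + U*U) + U) = 3 + ((c/8 + U²) + U) = 3 + ((U² + c/8) + U) = 3 + (U + U² + c/8) = 3 + U + U² + c/8)
M(z) = 13/4 + z + z² (M(z) = 3 + z + z² + (⅛)*2 = 3 + z + z² + ¼ = 13/4 + z + z²)
(-191 - 2)*M(6) = (-191 - 2)*(13/4 + 6 + 6²) = -193*(13/4 + 6 + 36) = -193*181/4 = -34933/4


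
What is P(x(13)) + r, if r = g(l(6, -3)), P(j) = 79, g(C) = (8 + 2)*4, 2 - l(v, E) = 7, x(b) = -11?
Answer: 119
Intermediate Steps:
l(v, E) = -5 (l(v, E) = 2 - 1*7 = 2 - 7 = -5)
g(C) = 40 (g(C) = 10*4 = 40)
r = 40
P(x(13)) + r = 79 + 40 = 119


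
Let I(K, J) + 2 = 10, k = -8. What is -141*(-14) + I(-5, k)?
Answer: 1982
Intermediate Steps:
I(K, J) = 8 (I(K, J) = -2 + 10 = 8)
-141*(-14) + I(-5, k) = -141*(-14) + 8 = 1974 + 8 = 1982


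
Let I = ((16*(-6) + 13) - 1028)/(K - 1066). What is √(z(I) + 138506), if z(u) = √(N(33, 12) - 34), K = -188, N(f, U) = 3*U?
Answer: √(138506 + √2) ≈ 372.17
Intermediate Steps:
I = 101/114 (I = ((16*(-6) + 13) - 1028)/(-188 - 1066) = ((-96 + 13) - 1028)/(-1254) = (-83 - 1028)*(-1/1254) = -1111*(-1/1254) = 101/114 ≈ 0.88597)
z(u) = √2 (z(u) = √(3*12 - 34) = √(36 - 34) = √2)
√(z(I) + 138506) = √(√2 + 138506) = √(138506 + √2)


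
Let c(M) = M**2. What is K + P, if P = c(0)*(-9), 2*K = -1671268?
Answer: -835634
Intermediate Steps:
K = -835634 (K = (1/2)*(-1671268) = -835634)
P = 0 (P = 0**2*(-9) = 0*(-9) = 0)
K + P = -835634 + 0 = -835634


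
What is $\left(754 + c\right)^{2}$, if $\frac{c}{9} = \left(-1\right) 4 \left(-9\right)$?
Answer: $1162084$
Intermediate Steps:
$c = 324$ ($c = 9 \left(-1\right) 4 \left(-9\right) = 9 \left(\left(-4\right) \left(-9\right)\right) = 9 \cdot 36 = 324$)
$\left(754 + c\right)^{2} = \left(754 + 324\right)^{2} = 1078^{2} = 1162084$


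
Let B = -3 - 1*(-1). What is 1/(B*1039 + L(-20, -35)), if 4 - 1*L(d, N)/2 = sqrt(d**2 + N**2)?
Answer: -207/427840 + sqrt(65)/427840 ≈ -0.00046498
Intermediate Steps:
L(d, N) = 8 - 2*sqrt(N**2 + d**2) (L(d, N) = 8 - 2*sqrt(d**2 + N**2) = 8 - 2*sqrt(N**2 + d**2))
B = -2 (B = -3 + 1 = -2)
1/(B*1039 + L(-20, -35)) = 1/(-2*1039 + (8 - 2*sqrt((-35)**2 + (-20)**2))) = 1/(-2078 + (8 - 2*sqrt(1225 + 400))) = 1/(-2078 + (8 - 10*sqrt(65))) = 1/(-2070 - 10*sqrt(65))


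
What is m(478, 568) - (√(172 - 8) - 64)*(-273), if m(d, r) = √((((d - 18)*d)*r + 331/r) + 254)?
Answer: -17472 + 546*√41 + √10073296780666/284 ≈ -2800.4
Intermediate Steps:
m(d, r) = √(254 + 331/r + d*r*(-18 + d)) (m(d, r) = √((((-18 + d)*d)*r + 331/r) + 254) = √(((d*(-18 + d))*r + 331/r) + 254) = √((d*r*(-18 + d) + 331/r) + 254) = √((331/r + d*r*(-18 + d)) + 254) = √(254 + 331/r + d*r*(-18 + d)))
m(478, 568) - (√(172 - 8) - 64)*(-273) = √(254 + 331/568 + 568*478² - 18*478*568) - (√(172 - 8) - 64)*(-273) = √(254 + 331*(1/568) + 568*228484 - 4887072) - (√164 - 64)*(-273) = √(254 + 331/568 + 129778912 - 4887072) - (2*√41 - 64)*(-273) = √(70938709723/568) - (-64 + 2*√41)*(-273) = √10073296780666/284 - (17472 - 546*√41) = √10073296780666/284 + (-17472 + 546*√41) = -17472 + 546*√41 + √10073296780666/284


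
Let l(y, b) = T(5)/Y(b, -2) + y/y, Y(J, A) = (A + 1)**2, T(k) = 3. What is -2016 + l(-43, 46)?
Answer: -2012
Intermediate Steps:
Y(J, A) = (1 + A)**2
l(y, b) = 4 (l(y, b) = 3/((1 - 2)**2) + y/y = 3/((-1)**2) + 1 = 3/1 + 1 = 3*1 + 1 = 3 + 1 = 4)
-2016 + l(-43, 46) = -2016 + 4 = -2012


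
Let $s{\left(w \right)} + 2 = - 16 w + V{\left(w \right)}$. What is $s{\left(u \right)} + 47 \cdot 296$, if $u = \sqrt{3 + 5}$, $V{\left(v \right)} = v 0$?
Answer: $13910 - 32 \sqrt{2} \approx 13865.0$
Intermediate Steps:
$V{\left(v \right)} = 0$
$u = 2 \sqrt{2}$ ($u = \sqrt{8} = 2 \sqrt{2} \approx 2.8284$)
$s{\left(w \right)} = -2 - 16 w$ ($s{\left(w \right)} = -2 + \left(- 16 w + 0\right) = -2 - 16 w$)
$s{\left(u \right)} + 47 \cdot 296 = \left(-2 - 16 \cdot 2 \sqrt{2}\right) + 47 \cdot 296 = \left(-2 - 32 \sqrt{2}\right) + 13912 = 13910 - 32 \sqrt{2}$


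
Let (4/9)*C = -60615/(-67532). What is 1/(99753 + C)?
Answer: 270128/26946623919 ≈ 1.0025e-5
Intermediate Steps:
C = 545535/270128 (C = 9*(-60615/(-67532))/4 = 9*(-60615*(-1/67532))/4 = (9/4)*(60615/67532) = 545535/270128 ≈ 2.0195)
1/(99753 + C) = 1/(99753 + 545535/270128) = 1/(26946623919/270128) = 270128/26946623919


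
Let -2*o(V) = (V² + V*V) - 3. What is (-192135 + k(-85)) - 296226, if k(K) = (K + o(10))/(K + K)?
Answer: -166042373/340 ≈ -4.8836e+5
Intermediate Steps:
o(V) = 3/2 - V² (o(V) = -((V² + V*V) - 3)/2 = -((V² + V²) - 3)/2 = -(2*V² - 3)/2 = -(-3 + 2*V²)/2 = 3/2 - V²)
k(K) = (-197/2 + K)/(2*K) (k(K) = (K + (3/2 - 1*10²))/(K + K) = (K + (3/2 - 1*100))/((2*K)) = (K + (3/2 - 100))*(1/(2*K)) = (K - 197/2)*(1/(2*K)) = (-197/2 + K)*(1/(2*K)) = (-197/2 + K)/(2*K))
(-192135 + k(-85)) - 296226 = (-192135 + (¼)*(-197 + 2*(-85))/(-85)) - 296226 = (-192135 + (¼)*(-1/85)*(-197 - 170)) - 296226 = (-192135 + (¼)*(-1/85)*(-367)) - 296226 = (-192135 + 367/340) - 296226 = -65325533/340 - 296226 = -166042373/340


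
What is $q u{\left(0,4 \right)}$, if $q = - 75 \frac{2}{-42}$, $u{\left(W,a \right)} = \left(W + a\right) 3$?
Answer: $\frac{300}{7} \approx 42.857$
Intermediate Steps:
$u{\left(W,a \right)} = 3 W + 3 a$
$q = \frac{25}{7}$ ($q = - 75 \cdot 2 \left(- \frac{1}{42}\right) = \left(-75\right) \left(- \frac{1}{21}\right) = \frac{25}{7} \approx 3.5714$)
$q u{\left(0,4 \right)} = \frac{25 \left(3 \cdot 0 + 3 \cdot 4\right)}{7} = \frac{25 \left(0 + 12\right)}{7} = \frac{25}{7} \cdot 12 = \frac{300}{7}$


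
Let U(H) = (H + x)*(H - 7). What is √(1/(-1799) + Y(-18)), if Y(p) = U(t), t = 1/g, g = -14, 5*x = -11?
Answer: √5198206645/17990 ≈ 4.0077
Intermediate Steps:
x = -11/5 (x = (⅕)*(-11) = -11/5 ≈ -2.2000)
t = -1/14 (t = 1/(-14) = -1/14 ≈ -0.071429)
U(H) = (-7 + H)*(-11/5 + H) (U(H) = (H - 11/5)*(H - 7) = (-11/5 + H)*(-7 + H) = (-7 + H)*(-11/5 + H))
Y(p) = 15741/980 (Y(p) = 77/5 + (-1/14)² - 46/5*(-1/14) = 77/5 + 1/196 + 23/35 = 15741/980)
√(1/(-1799) + Y(-18)) = √(1/(-1799) + 15741/980) = √(-1/1799 + 15741/980) = √(4045297/251860) = √5198206645/17990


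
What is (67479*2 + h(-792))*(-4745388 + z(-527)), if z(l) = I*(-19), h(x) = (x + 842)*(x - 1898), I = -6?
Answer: -2173335492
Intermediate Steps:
h(x) = (-1898 + x)*(842 + x) (h(x) = (842 + x)*(-1898 + x) = (-1898 + x)*(842 + x))
z(l) = 114 (z(l) = -6*(-19) = 114)
(67479*2 + h(-792))*(-4745388 + z(-527)) = (67479*2 + (-1598116 + (-792)² - 1056*(-792)))*(-4745388 + 114) = (134958 + (-1598116 + 627264 + 836352))*(-4745274) = (134958 - 134500)*(-4745274) = 458*(-4745274) = -2173335492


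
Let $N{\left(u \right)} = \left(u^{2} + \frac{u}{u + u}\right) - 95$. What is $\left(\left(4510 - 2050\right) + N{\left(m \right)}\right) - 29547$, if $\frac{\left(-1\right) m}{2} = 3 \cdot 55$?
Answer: $\frac{163437}{2} \approx 81719.0$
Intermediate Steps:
$m = -330$ ($m = - 2 \cdot 3 \cdot 55 = \left(-2\right) 165 = -330$)
$N{\left(u \right)} = - \frac{189}{2} + u^{2}$ ($N{\left(u \right)} = \left(u^{2} + \frac{u}{2 u}\right) - 95 = \left(u^{2} + \frac{1}{2 u} u\right) - 95 = \left(u^{2} + \frac{1}{2}\right) - 95 = \left(\frac{1}{2} + u^{2}\right) - 95 = - \frac{189}{2} + u^{2}$)
$\left(\left(4510 - 2050\right) + N{\left(m \right)}\right) - 29547 = \left(\left(4510 - 2050\right) - \left(\frac{189}{2} - \left(-330\right)^{2}\right)\right) - 29547 = \left(2460 + \left(- \frac{189}{2} + 108900\right)\right) - 29547 = \left(2460 + \frac{217611}{2}\right) - 29547 = \frac{222531}{2} - 29547 = \frac{163437}{2}$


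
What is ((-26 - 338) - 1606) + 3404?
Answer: 1434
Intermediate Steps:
((-26 - 338) - 1606) + 3404 = (-364 - 1606) + 3404 = -1970 + 3404 = 1434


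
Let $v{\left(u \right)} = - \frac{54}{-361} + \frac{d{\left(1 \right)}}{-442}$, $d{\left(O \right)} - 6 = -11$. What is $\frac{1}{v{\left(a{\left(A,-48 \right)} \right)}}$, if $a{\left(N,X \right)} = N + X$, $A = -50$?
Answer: $\frac{159562}{25673} \approx 6.2152$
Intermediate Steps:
$d{\left(O \right)} = -5$ ($d{\left(O \right)} = 6 - 11 = -5$)
$v{\left(u \right)} = \frac{25673}{159562}$ ($v{\left(u \right)} = - \frac{54}{-361} - \frac{5}{-442} = \left(-54\right) \left(- \frac{1}{361}\right) - - \frac{5}{442} = \frac{54}{361} + \frac{5}{442} = \frac{25673}{159562}$)
$\frac{1}{v{\left(a{\left(A,-48 \right)} \right)}} = \frac{1}{\frac{25673}{159562}} = \frac{159562}{25673}$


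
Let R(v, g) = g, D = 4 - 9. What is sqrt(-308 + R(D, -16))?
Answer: 18*I ≈ 18.0*I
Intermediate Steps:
D = -5
sqrt(-308 + R(D, -16)) = sqrt(-308 - 16) = sqrt(-324) = 18*I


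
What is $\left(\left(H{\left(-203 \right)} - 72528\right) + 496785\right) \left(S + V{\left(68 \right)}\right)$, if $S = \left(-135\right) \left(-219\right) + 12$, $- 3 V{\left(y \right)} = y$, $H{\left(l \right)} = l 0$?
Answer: $12538632797$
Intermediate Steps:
$H{\left(l \right)} = 0$
$V{\left(y \right)} = - \frac{y}{3}$
$S = 29577$ ($S = 29565 + 12 = 29577$)
$\left(\left(H{\left(-203 \right)} - 72528\right) + 496785\right) \left(S + V{\left(68 \right)}\right) = \left(\left(0 - 72528\right) + 496785\right) \left(29577 - \frac{68}{3}\right) = \left(-72528 + 496785\right) \frac{88663}{3} = 424257 \cdot \frac{88663}{3} = 12538632797$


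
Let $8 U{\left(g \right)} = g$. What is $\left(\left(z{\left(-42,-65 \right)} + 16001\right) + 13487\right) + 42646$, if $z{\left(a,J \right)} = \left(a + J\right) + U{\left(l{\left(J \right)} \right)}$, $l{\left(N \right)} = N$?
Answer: $\frac{576151}{8} \approx 72019.0$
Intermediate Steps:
$U{\left(g \right)} = \frac{g}{8}$
$z{\left(a,J \right)} = a + \frac{9 J}{8}$ ($z{\left(a,J \right)} = \left(a + J\right) + \frac{J}{8} = \left(J + a\right) + \frac{J}{8} = a + \frac{9 J}{8}$)
$\left(\left(z{\left(-42,-65 \right)} + 16001\right) + 13487\right) + 42646 = \left(\left(\left(-42 + \frac{9}{8} \left(-65\right)\right) + 16001\right) + 13487\right) + 42646 = \left(\left(\left(-42 - \frac{585}{8}\right) + 16001\right) + 13487\right) + 42646 = \left(\left(- \frac{921}{8} + 16001\right) + 13487\right) + 42646 = \left(\frac{127087}{8} + 13487\right) + 42646 = \frac{234983}{8} + 42646 = \frac{576151}{8}$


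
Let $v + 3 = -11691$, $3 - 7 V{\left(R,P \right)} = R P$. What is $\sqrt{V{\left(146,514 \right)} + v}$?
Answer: $\frac{i \sqrt{1098293}}{7} \approx 149.71 i$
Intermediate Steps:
$V{\left(R,P \right)} = \frac{3}{7} - \frac{P R}{7}$ ($V{\left(R,P \right)} = \frac{3}{7} - \frac{R P}{7} = \frac{3}{7} - \frac{P R}{7}$)
$v = -11694$ ($v = -3 - 11691 = -11694$)
$\sqrt{V{\left(146,514 \right)} + v} = \sqrt{\left(\frac{3}{7} - \frac{514}{7} \cdot 146\right) - 11694} = \sqrt{\left(\frac{3}{7} - \frac{75044}{7}\right) - 11694} = \sqrt{- \frac{75041}{7} - 11694} = \sqrt{- \frac{156899}{7}} = \frac{i \sqrt{1098293}}{7}$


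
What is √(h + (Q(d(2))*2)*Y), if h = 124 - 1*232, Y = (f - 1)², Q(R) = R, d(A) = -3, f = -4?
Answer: I*√258 ≈ 16.062*I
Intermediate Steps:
Y = 25 (Y = (-4 - 1)² = (-5)² = 25)
h = -108 (h = 124 - 232 = -108)
√(h + (Q(d(2))*2)*Y) = √(-108 - 3*2*25) = √(-108 - 6*25) = √(-108 - 150) = √(-258) = I*√258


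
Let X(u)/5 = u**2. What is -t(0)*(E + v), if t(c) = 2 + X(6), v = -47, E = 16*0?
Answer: 8554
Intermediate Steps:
X(u) = 5*u**2
E = 0
t(c) = 182 (t(c) = 2 + 5*6**2 = 2 + 5*36 = 2 + 180 = 182)
-t(0)*(E + v) = -182*(0 - 47) = -182*(-47) = -1*(-8554) = 8554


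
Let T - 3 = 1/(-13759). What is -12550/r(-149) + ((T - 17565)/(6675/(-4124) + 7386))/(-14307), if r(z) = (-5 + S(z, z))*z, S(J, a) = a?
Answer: -1979230338408564853/3619858699666428219 ≈ -0.54677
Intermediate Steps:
T = 41276/13759 (T = 3 + 1/(-13759) = 3 - 1/13759 = 41276/13759 ≈ 2.9999)
r(z) = z*(-5 + z) (r(z) = (-5 + z)*z = z*(-5 + z))
-12550/r(-149) + ((T - 17565)/(6675/(-4124) + 7386))/(-14307) = -12550*(-1/(149*(-5 - 149))) + ((41276/13759 - 17565)/(6675/(-4124) + 7386))/(-14307) = -12550/((-149*(-154))) - 241635559/(13759*(6675*(-1/4124) + 7386))*(-1/14307) = -12550/22946 - 241635559/(13759*(-6675/4124 + 7386))*(-1/14307) = -12550*1/22946 - 241635559/(13759*30453189/4124)*(-1/14307) = -6275/11473 - 241635559/13759*4124/30453189*(-1/14307) = -6275/11473 - 996505045316/419005427451*(-1/14307) = -6275/11473 + 52447633964/315511086870603 = -1979230338408564853/3619858699666428219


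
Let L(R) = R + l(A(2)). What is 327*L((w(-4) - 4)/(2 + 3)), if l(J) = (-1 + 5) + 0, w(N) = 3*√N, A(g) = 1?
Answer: 5232/5 + 1962*I/5 ≈ 1046.4 + 392.4*I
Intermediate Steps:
l(J) = 4 (l(J) = 4 + 0 = 4)
L(R) = 4 + R (L(R) = R + 4 = 4 + R)
327*L((w(-4) - 4)/(2 + 3)) = 327*(4 + (3*√(-4) - 4)/(2 + 3)) = 327*(4 + (3*(2*I) - 4)/5) = 327*(4 + (6*I - 4)*(⅕)) = 327*(4 + (-4 + 6*I)*(⅕)) = 327*(4 + (-⅘ + 6*I/5)) = 327*(16/5 + 6*I/5) = 5232/5 + 1962*I/5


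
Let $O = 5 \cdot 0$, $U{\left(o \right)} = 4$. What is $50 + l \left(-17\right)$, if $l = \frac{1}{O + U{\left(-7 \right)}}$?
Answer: $\frac{183}{4} \approx 45.75$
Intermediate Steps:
$O = 0$
$l = \frac{1}{4}$ ($l = \frac{1}{0 + 4} = \frac{1}{4} \approx 0.25$)
$50 + l \left(-17\right) = 50 + \frac{1}{4} \left(-17\right) = 50 - \frac{17}{4} = \frac{183}{4}$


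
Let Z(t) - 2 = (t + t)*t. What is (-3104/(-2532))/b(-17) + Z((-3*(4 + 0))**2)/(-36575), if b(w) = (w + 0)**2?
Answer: -7558746938/6690920775 ≈ -1.1297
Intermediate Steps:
b(w) = w**2
Z(t) = 2 + 2*t**2 (Z(t) = 2 + (t + t)*t = 2 + (2*t)*t = 2 + 2*t**2)
(-3104/(-2532))/b(-17) + Z((-3*(4 + 0))**2)/(-36575) = (-3104/(-2532))/((-17)**2) + (2 + 2*((-3*(4 + 0))**2)**2)/(-36575) = -3104*(-1/2532)/289 + (2 + 2*((-3*4)**2)**2)*(-1/36575) = (776/633)*(1/289) + (2 + 2*((-12)**2)**2)*(-1/36575) = 776/182937 + (2 + 2*144**2)*(-1/36575) = 776/182937 + (2 + 2*20736)*(-1/36575) = 776/182937 + (2 + 41472)*(-1/36575) = 776/182937 + 41474*(-1/36575) = 776/182937 - 41474/36575 = -7558746938/6690920775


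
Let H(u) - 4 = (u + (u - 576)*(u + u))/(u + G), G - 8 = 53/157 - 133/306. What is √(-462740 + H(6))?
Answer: 2*I*√2066568378064669/133585 ≈ 680.61*I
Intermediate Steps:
G = 379673/48042 (G = 8 + (53/157 - 133/306) = 8 - 4663/48042 = 379673/48042 ≈ 7.9029)
H(u) = 4 + (u + 2*u*(-576 + u))/(379673/48042 + u) (H(u) = 4 + (u + (u - 576)*(u + u))/(u + 379673/48042) = 4 + (u + (-576 + u)*(2*u))/(379673/48042 + u) = 4 + (u + 2*u*(-576 + u))/(379673/48042 + u))
√(-462740 + H(6)) = √(-462740 + 2*(759346 - 27552087*6 + 48042*6²)/(379673 + 48042*6)) = √(-462740 + 2*(759346 - 165312522 + 48042*36)/(379673 + 288252)) = √(-462740 + 2*(759346 - 165312522 + 1729512)/667925) = √(-462740 + 2*(1/667925)*(-162823664)) = √(-462740 - 325647328/667925) = √(-309401261828/667925) = 2*I*√2066568378064669/133585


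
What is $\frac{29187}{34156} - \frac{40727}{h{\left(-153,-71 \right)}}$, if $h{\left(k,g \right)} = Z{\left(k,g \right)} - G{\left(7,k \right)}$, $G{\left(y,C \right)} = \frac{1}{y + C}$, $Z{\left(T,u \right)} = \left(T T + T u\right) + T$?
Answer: $- \frac{57705034027}{170143844500} \approx -0.33915$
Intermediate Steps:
$Z{\left(T,u \right)} = T + T^{2} + T u$ ($Z{\left(T,u \right)} = \left(T^{2} + T u\right) + T = T + T^{2} + T u$)
$G{\left(y,C \right)} = \frac{1}{C + y}$
$h{\left(k,g \right)} = - \frac{1}{7 + k} + k \left(1 + g + k\right)$ ($h{\left(k,g \right)} = k \left(1 + k + g\right) - \frac{1}{k + 7} = k \left(1 + g + k\right) - \frac{1}{7 + k} = - \frac{1}{7 + k} + k \left(1 + g + k\right)$)
$\frac{29187}{34156} - \frac{40727}{h{\left(-153,-71 \right)}} = \frac{29187}{34156} - \frac{40727}{\frac{1}{7 - 153} \left(-1 - 153 \left(7 - 153\right) \left(1 - 71 - 153\right)\right)} = 29187 \cdot \frac{1}{34156} - \frac{40727}{\frac{1}{-146} \left(-1 - \left(-22338\right) \left(-223\right)\right)} = \frac{29187}{34156} - \frac{40727}{\left(- \frac{1}{146}\right) \left(-1 - 4981374\right)} = \frac{29187}{34156} - \frac{40727}{\left(- \frac{1}{146}\right) \left(-4981375\right)} = \frac{29187}{34156} - \frac{40727}{\frac{4981375}{146}} = \frac{29187}{34156} - \frac{5946142}{4981375} = - \frac{57705034027}{170143844500}$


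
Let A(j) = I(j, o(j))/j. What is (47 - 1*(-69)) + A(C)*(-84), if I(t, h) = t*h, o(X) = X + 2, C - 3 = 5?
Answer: -724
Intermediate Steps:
C = 8 (C = 3 + 5 = 8)
o(X) = 2 + X
I(t, h) = h*t
A(j) = 2 + j (A(j) = ((2 + j)*j)/j = (j*(2 + j))/j = 2 + j)
(47 - 1*(-69)) + A(C)*(-84) = (47 - 1*(-69)) + (2 + 8)*(-84) = (47 + 69) + 10*(-84) = 116 - 840 = -724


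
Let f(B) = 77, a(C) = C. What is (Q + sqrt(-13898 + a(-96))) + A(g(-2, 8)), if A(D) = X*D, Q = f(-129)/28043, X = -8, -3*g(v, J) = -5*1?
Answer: -1121489/84129 + I*sqrt(13994) ≈ -13.331 + 118.3*I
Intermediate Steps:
g(v, J) = 5/3 (g(v, J) = -(-5)/3 = -1/3*(-5) = 5/3)
Q = 77/28043 ≈ 0.0027458
A(D) = -8*D
(Q + sqrt(-13898 + a(-96))) + A(g(-2, 8)) = (77/28043 + sqrt(-13898 - 96)) - 8*5/3 = (77/28043 + sqrt(-13994)) - 40/3 = (77/28043 + I*sqrt(13994)) - 40/3 = -1121489/84129 + I*sqrt(13994)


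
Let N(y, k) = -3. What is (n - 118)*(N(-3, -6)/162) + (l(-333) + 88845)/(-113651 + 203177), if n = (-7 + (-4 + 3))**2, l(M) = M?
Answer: 29673/14921 ≈ 1.9887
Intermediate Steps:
n = 64 (n = (-7 - 1)**2 = (-8)**2 = 64)
(n - 118)*(N(-3, -6)/162) + (l(-333) + 88845)/(-113651 + 203177) = (64 - 118)*(-3/162) + (-333 + 88845)/(-113651 + 203177) = -(-162)/162 + 88512/89526 = -54*(-1/54) + 88512*(1/89526) = 1 + 14752/14921 = 29673/14921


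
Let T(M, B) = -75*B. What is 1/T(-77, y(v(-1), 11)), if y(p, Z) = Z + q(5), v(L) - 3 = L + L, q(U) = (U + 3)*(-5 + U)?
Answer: -1/825 ≈ -0.0012121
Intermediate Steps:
q(U) = (-5 + U)*(3 + U) (q(U) = (3 + U)*(-5 + U) = (-5 + U)*(3 + U))
v(L) = 3 + 2*L (v(L) = 3 + (L + L) = 3 + 2*L)
y(p, Z) = Z (y(p, Z) = Z + (-15 + 5² - 2*5) = Z + (-15 + 25 - 10) = Z + 0 = Z)
1/T(-77, y(v(-1), 11)) = 1/(-75*11) = 1/(-825) = -1/825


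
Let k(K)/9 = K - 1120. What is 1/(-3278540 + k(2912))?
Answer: -1/3262412 ≈ -3.0652e-7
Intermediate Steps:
k(K) = -10080 + 9*K (k(K) = 9*(K - 1120) = 9*(-1120 + K) = -10080 + 9*K)
1/(-3278540 + k(2912)) = 1/(-3278540 + (-10080 + 9*2912)) = 1/(-3278540 + (-10080 + 26208)) = 1/(-3278540 + 16128) = 1/(-3262412) = -1/3262412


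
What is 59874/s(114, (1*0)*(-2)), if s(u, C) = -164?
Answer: -29937/82 ≈ -365.09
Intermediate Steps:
59874/s(114, (1*0)*(-2)) = 59874/(-164) = 59874*(-1/164) = -29937/82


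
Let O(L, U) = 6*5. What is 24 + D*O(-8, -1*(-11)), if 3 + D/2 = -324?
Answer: -19596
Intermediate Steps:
D = -654 (D = -6 + 2*(-324) = -6 - 648 = -654)
O(L, U) = 30
24 + D*O(-8, -1*(-11)) = 24 - 654*30 = 24 - 19620 = -19596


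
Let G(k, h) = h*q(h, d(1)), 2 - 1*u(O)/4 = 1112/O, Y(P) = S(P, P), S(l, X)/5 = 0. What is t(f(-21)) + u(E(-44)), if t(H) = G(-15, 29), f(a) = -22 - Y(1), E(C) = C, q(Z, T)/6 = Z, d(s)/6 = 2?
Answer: 56706/11 ≈ 5155.1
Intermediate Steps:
S(l, X) = 0 (S(l, X) = 5*0 = 0)
Y(P) = 0
d(s) = 12 (d(s) = 6*2 = 12)
q(Z, T) = 6*Z
u(O) = 8 - 4448/O
G(k, h) = 6*h² (G(k, h) = h*(6*h) = 6*h²)
f(a) = -22 (f(a) = -22 - 1*0 = -22 + 0 = -22)
t(H) = 5046 (t(H) = 6*29² = 6*841 = 5046)
t(f(-21)) + u(E(-44)) = 5046 + (8 - 4448/(-44)) = 5046 + (8 - 4448*(-1/44)) = 5046 + (8 + 1112/11) = 5046 + 1200/11 = 56706/11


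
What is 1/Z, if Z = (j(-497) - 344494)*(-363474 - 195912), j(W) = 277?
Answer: 1/192550170762 ≈ 5.1934e-12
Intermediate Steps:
Z = 192550170762 (Z = (277 - 344494)*(-363474 - 195912) = -344217*(-559386) = 192550170762)
1/Z = 1/192550170762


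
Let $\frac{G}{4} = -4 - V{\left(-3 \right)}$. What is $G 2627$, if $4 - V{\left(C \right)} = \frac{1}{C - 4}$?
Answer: $- \frac{598956}{7} \approx -85565.0$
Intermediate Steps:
$V{\left(C \right)} = 4 - \frac{1}{-4 + C}$ ($V{\left(C \right)} = 4 - \frac{1}{C - 4} = 4 - \frac{1}{-4 + C}$)
$G = - \frac{228}{7}$ ($G = 4 \left(-4 - \frac{-17 + 4 \left(-3\right)}{-4 - 3}\right) = 4 \left(-4 - \frac{-17 - 12}{-7}\right) = 4 \left(-4 - \left(- \frac{1}{7}\right) \left(-29\right)\right) = 4 \left(-4 - \frac{29}{7}\right) = 4 \left(- \frac{57}{7}\right) = - \frac{228}{7} \approx -32.571$)
$G 2627 = \left(- \frac{228}{7}\right) 2627 = - \frac{598956}{7}$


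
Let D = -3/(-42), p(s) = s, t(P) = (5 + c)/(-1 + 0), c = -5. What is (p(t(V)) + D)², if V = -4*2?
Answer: 1/196 ≈ 0.0051020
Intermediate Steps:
V = -8
t(P) = 0 (t(P) = (5 - 5)/(-1 + 0) = 0/(-1) = 0*(-1) = 0)
D = 1/14 (D = -3*(-1/42) = 1/14 ≈ 0.071429)
(p(t(V)) + D)² = (0 + 1/14)² = (1/14)² = 1/196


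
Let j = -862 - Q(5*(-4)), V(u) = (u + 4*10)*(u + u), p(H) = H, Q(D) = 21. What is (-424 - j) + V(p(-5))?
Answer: 109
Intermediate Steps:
V(u) = 2*u*(40 + u) (V(u) = (u + 40)*(2*u) = (40 + u)*(2*u) = 2*u*(40 + u))
j = -883 (j = -862 - 1*21 = -862 - 21 = -883)
(-424 - j) + V(p(-5)) = (-424 - 1*(-883)) + 2*(-5)*(40 - 5) = (-424 + 883) + 2*(-5)*35 = 459 - 350 = 109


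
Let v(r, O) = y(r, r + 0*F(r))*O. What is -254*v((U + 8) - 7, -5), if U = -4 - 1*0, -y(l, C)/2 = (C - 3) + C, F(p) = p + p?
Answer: 22860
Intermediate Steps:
F(p) = 2*p
y(l, C) = 6 - 4*C (y(l, C) = -2*((C - 3) + C) = -2*((-3 + C) + C) = -2*(-3 + 2*C) = 6 - 4*C)
U = -4 (U = -4 + 0 = -4)
v(r, O) = O*(6 - 4*r) (v(r, O) = (6 - 4*(r + 0*(2*r)))*O = (6 - 4*(r + 0))*O = (6 - 4*r)*O = O*(6 - 4*r))
-254*v((U + 8) - 7, -5) = -508*(-5)*(3 - 2*((-4 + 8) - 7)) = -508*(-5)*(3 - 2*(4 - 7)) = -508*(-5)*(3 - 2*(-3)) = -508*(-5)*(3 + 6) = -508*(-5)*9 = -254*(-90) = 22860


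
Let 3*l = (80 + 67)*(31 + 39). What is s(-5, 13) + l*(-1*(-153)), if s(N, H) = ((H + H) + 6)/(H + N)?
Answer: 524794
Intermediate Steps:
s(N, H) = (6 + 2*H)/(H + N) (s(N, H) = (2*H + 6)/(H + N) = (6 + 2*H)/(H + N))
l = 3430 (l = ((80 + 67)*(31 + 39))/3 = (147*70)/3 = (1/3)*10290 = 3430)
s(-5, 13) + l*(-1*(-153)) = 2*(3 + 13)/(13 - 5) + 3430*(-1*(-153)) = 2*16/8 + 3430*153 = 2*(1/8)*16 + 524790 = 4 + 524790 = 524794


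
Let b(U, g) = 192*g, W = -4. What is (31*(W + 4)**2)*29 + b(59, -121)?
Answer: -23232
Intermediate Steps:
(31*(W + 4)**2)*29 + b(59, -121) = (31*(-4 + 4)**2)*29 + 192*(-121) = (31*0**2)*29 - 23232 = (31*0)*29 - 23232 = 0*29 - 23232 = 0 - 23232 = -23232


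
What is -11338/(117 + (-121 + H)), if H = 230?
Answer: -5669/113 ≈ -50.168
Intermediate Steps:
-11338/(117 + (-121 + H)) = -11338/(117 + (-121 + 230)) = -11338/(117 + 109) = -11338/226 = (1/226)*(-11338) = -5669/113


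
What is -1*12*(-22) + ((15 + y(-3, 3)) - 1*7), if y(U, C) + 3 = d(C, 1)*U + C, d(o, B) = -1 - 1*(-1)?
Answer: 272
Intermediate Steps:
d(o, B) = 0 (d(o, B) = -1 + 1 = 0)
y(U, C) = -3 + C (y(U, C) = -3 + (0*U + C) = -3 + (0 + C) = -3 + C)
-1*12*(-22) + ((15 + y(-3, 3)) - 1*7) = -1*12*(-22) + ((15 + (-3 + 3)) - 1*7) = -12*(-22) + ((15 + 0) - 7) = 264 + (15 - 7) = 264 + 8 = 272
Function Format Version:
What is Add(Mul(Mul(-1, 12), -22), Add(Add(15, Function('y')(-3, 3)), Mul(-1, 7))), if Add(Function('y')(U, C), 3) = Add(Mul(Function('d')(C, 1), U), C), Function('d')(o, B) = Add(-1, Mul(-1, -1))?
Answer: 272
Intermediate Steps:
Function('d')(o, B) = 0 (Function('d')(o, B) = Add(-1, 1) = 0)
Function('y')(U, C) = Add(-3, C) (Function('y')(U, C) = Add(-3, Add(Mul(0, U), C)) = Add(-3, Add(0, C)) = Add(-3, C))
Add(Mul(Mul(-1, 12), -22), Add(Add(15, Function('y')(-3, 3)), Mul(-1, 7))) = Add(Mul(Mul(-1, 12), -22), Add(Add(15, Add(-3, 3)), Mul(-1, 7))) = Add(Mul(-12, -22), Add(Add(15, 0), -7)) = Add(264, Add(15, -7)) = Add(264, 8) = 272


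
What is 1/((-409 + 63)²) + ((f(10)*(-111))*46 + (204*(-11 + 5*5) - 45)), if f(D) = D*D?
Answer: -60790467923/119716 ≈ -5.0779e+5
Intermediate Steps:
f(D) = D²
1/((-409 + 63)²) + ((f(10)*(-111))*46 + (204*(-11 + 5*5) - 45)) = 1/((-409 + 63)²) + ((10²*(-111))*46 + (204*(-11 + 5*5) - 45)) = 1/((-346)²) + ((100*(-111))*46 + (204*(-11 + 25) - 45)) = 1/119716 + (-11100*46 + (204*14 - 45)) = 1/119716 + (-510600 + (2856 - 45)) = 1/119716 + (-510600 + 2811) = 1/119716 - 507789 = -60790467923/119716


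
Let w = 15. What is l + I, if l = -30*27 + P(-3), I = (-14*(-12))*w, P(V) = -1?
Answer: 1709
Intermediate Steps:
I = 2520 (I = -14*(-12)*15 = 168*15 = 2520)
l = -811 (l = -30*27 - 1 = -810 - 1 = -811)
l + I = -811 + 2520 = 1709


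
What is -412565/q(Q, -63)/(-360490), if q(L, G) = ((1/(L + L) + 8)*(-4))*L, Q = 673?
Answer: -82513/1552846724 ≈ -5.3137e-5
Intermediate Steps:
q(L, G) = L*(-32 - 2/L) (q(L, G) = ((1/(2*L) + 8)*(-4))*L = ((8 + 1/(2*L))*(-4))*L = (-32 - 2/L)*L = L*(-32 - 2/L))
-412565/q(Q, -63)/(-360490) = -412565/(-2 - 32*673)/(-360490) = -412565/(-2 - 21536)*(-1/360490) = -412565/(-21538)*(-1/360490) = -412565*(-1/21538)*(-1/360490) = (412565/21538)*(-1/360490) = -82513/1552846724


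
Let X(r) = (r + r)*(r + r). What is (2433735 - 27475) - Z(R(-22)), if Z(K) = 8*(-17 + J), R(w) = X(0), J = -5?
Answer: 2406436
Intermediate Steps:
X(r) = 4*r² (X(r) = (2*r)*(2*r) = 4*r²)
R(w) = 0 (R(w) = 4*0² = 4*0 = 0)
Z(K) = -176 (Z(K) = 8*(-17 - 5) = 8*(-22) = -176)
(2433735 - 27475) - Z(R(-22)) = (2433735 - 27475) - 1*(-176) = 2406260 + 176 = 2406436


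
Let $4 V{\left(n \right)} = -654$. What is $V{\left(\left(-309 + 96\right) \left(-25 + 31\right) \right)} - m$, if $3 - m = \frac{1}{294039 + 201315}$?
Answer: $- \frac{41238220}{247677} \approx -166.5$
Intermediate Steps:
$V{\left(n \right)} = - \frac{327}{2}$ ($V{\left(n \right)} = \frac{1}{4} \left(-654\right) = - \frac{327}{2}$)
$m = \frac{1486061}{495354}$ ($m = 3 - \frac{1}{294039 + 201315} = 3 - \frac{1}{495354} = \frac{1486061}{495354} \approx 3.0$)
$V{\left(\left(-309 + 96\right) \left(-25 + 31\right) \right)} - m = - \frac{327}{2} - \frac{1486061}{495354} = - \frac{41238220}{247677}$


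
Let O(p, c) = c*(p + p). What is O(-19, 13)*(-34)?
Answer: 16796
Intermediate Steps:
O(p, c) = 2*c*p (O(p, c) = c*(2*p) = 2*c*p)
O(-19, 13)*(-34) = (2*13*(-19))*(-34) = -494*(-34) = 16796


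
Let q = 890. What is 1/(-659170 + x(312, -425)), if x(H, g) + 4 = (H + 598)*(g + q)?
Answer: -1/236024 ≈ -4.2369e-6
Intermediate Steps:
x(H, g) = -4 + (598 + H)*(890 + g) (x(H, g) = -4 + (H + 598)*(g + 890) = -4 + (598 + H)*(890 + g))
1/(-659170 + x(312, -425)) = 1/(-659170 + (532216 + 598*(-425) + 890*312 + 312*(-425))) = 1/(-659170 + (532216 - 254150 + 277680 - 132600)) = 1/(-659170 + 423146) = 1/(-236024) = -1/236024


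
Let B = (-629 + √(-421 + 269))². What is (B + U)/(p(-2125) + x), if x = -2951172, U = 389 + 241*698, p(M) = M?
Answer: -564096/2953297 + 2516*I*√38/2953297 ≈ -0.19101 + 0.0052516*I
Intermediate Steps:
U = 168607 (U = 389 + 168218 = 168607)
B = (-629 + 2*I*√38)² (B = (-629 + √(-152))² = (-629 + 2*I*√38)² ≈ 3.9549e+5 - 15510.0*I)
(B + U)/(p(-2125) + x) = ((395489 - 2516*I*√38) + 168607)/(-2125 - 2951172) = (564096 - 2516*I*√38)/(-2953297) = (564096 - 2516*I*√38)*(-1/2953297) = -564096/2953297 + 2516*I*√38/2953297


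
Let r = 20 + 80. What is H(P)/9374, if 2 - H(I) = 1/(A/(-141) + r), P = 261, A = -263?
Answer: 28585/134638762 ≈ 0.00021231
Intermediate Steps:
r = 100
H(I) = 28585/14363 (H(I) = 2 - 1/(-263/(-141) + 100) = 2 - 1/(-263*(-1/141) + 100) = 2 - 1/(263/141 + 100) = 2 - 1/14363/141 = 2 - 1*141/14363 = 2 - 141/14363 = 28585/14363)
H(P)/9374 = (28585/14363)/9374 = (28585/14363)*(1/9374) = 28585/134638762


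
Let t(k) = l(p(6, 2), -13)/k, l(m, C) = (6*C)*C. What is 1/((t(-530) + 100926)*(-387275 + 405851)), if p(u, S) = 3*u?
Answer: 265/496812946608 ≈ 5.3340e-10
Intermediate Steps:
l(m, C) = 6*C**2
t(k) = 1014/k (t(k) = (6*(-13)**2)/k = (6*169)/k = 1014/k)
1/((t(-530) + 100926)*(-387275 + 405851)) = 1/((1014/(-530) + 100926)*(-387275 + 405851)) = 1/((1014*(-1/530) + 100926)*18576) = 1/((-507/265 + 100926)*18576) = 1/((26744883/265)*18576) = 1/(496812946608/265) = 265/496812946608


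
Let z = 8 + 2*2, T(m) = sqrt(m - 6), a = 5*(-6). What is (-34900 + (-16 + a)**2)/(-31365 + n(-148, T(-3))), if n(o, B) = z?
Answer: 10928/10451 ≈ 1.0456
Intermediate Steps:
a = -30
T(m) = sqrt(-6 + m)
z = 12 (z = 8 + 4 = 12)
n(o, B) = 12
(-34900 + (-16 + a)**2)/(-31365 + n(-148, T(-3))) = (-34900 + (-16 - 30)**2)/(-31365 + 12) = (-34900 + (-46)**2)/(-31353) = (-34900 + 2116)*(-1/31353) = -32784*(-1/31353) = 10928/10451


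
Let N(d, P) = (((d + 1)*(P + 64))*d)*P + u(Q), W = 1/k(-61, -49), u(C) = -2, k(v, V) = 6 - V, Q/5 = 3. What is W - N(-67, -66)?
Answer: -32103609/55 ≈ -5.8370e+5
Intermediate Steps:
Q = 15 (Q = 5*3 = 15)
W = 1/55 (W = 1/(6 - 1*(-49)) = 1/(6 + 49) = 1/55 ≈ 0.018182)
N(d, P) = -2 + P*d*(1 + d)*(64 + P) (N(d, P) = (((d + 1)*(P + 64))*d)*P - 2 = (((1 + d)*(64 + P))*d)*P - 2 = (d*(1 + d)*(64 + P))*P - 2 = P*d*(1 + d)*(64 + P) - 2 = -2 + P*d*(1 + d)*(64 + P))
W - N(-67, -66) = 1/55 - (-2 - 67*(-66)² + (-66)²*(-67)² + 64*(-66)*(-67) + 64*(-66)*(-67)²) = 1/55 - (-2 - 67*4356 + 4356*4489 + 283008 + 64*(-66)*4489) = 1/55 - (-2 - 291852 + 19554084 + 283008 - 18961536) = 1/55 - 1*583702 = 1/55 - 583702 = -32103609/55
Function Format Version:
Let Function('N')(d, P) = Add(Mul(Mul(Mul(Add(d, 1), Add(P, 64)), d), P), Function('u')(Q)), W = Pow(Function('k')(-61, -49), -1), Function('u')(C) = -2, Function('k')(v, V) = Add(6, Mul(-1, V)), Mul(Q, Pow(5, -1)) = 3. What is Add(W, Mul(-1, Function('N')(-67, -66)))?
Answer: Rational(-32103609, 55) ≈ -5.8370e+5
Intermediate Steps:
Q = 15 (Q = Mul(5, 3) = 15)
W = Rational(1, 55) (W = Pow(Add(6, Mul(-1, -49)), -1) = Pow(Add(6, 49), -1) = Pow(55, -1) = Rational(1, 55) ≈ 0.018182)
Function('N')(d, P) = Add(-2, Mul(P, d, Add(1, d), Add(64, P))) (Function('N')(d, P) = Add(Mul(Mul(Mul(Add(d, 1), Add(P, 64)), d), P), -2) = Add(Mul(Mul(Mul(Add(1, d), Add(64, P)), d), P), -2) = Add(Mul(Mul(d, Add(1, d), Add(64, P)), P), -2) = Add(Mul(P, d, Add(1, d), Add(64, P)), -2) = Add(-2, Mul(P, d, Add(1, d), Add(64, P))))
Add(W, Mul(-1, Function('N')(-67, -66))) = Add(Rational(1, 55), Mul(-1, Add(-2, Mul(-67, Pow(-66, 2)), Mul(Pow(-66, 2), Pow(-67, 2)), Mul(64, -66, -67), Mul(64, -66, Pow(-67, 2))))) = Add(Rational(1, 55), Mul(-1, Add(-2, Mul(-67, 4356), Mul(4356, 4489), 283008, Mul(64, -66, 4489)))) = Add(Rational(1, 55), Mul(-1, Add(-2, -291852, 19554084, 283008, -18961536))) = Add(Rational(1, 55), Mul(-1, 583702)) = Add(Rational(1, 55), -583702) = Rational(-32103609, 55)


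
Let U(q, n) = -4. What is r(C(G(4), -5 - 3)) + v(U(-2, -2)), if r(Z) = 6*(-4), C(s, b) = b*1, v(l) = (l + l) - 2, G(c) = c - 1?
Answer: -34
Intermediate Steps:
G(c) = -1 + c
v(l) = -2 + 2*l (v(l) = 2*l - 2 = -2 + 2*l)
C(s, b) = b
r(Z) = -24
r(C(G(4), -5 - 3)) + v(U(-2, -2)) = -24 + (-2 + 2*(-4)) = -24 + (-2 - 8) = -24 - 10 = -34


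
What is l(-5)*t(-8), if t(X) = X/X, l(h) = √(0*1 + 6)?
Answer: √6 ≈ 2.4495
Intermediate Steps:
l(h) = √6 (l(h) = √(0 + 6) = √6)
t(X) = 1
l(-5)*t(-8) = √6*1 = √6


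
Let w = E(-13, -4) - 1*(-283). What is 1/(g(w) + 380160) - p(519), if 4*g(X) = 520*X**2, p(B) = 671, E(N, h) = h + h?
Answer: -6851856109/10211410 ≈ -671.00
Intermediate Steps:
E(N, h) = 2*h
w = 275 (w = 2*(-4) - 1*(-283) = -8 + 283 = 275)
g(X) = 130*X**2 (g(X) = (520*X**2)/4 = 130*X**2)
1/(g(w) + 380160) - p(519) = 1/(130*275**2 + 380160) - 1*671 = 1/(130*75625 + 380160) - 671 = 1/(9831250 + 380160) - 671 = 1/10211410 - 671 = -6851856109/10211410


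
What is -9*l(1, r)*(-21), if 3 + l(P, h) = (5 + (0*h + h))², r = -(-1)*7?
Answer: 26649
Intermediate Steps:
r = 7 (r = -1*(-7) = 7)
l(P, h) = -3 + (5 + h)² (l(P, h) = -3 + (5 + (0*h + h))² = -3 + (5 + (0 + h))² = -3 + (5 + h)²)
-9*l(1, r)*(-21) = -9*(-3 + (5 + 7)²)*(-21) = -9*(-3 + 12²)*(-21) = -9*(-3 + 144)*(-21) = -9*141*(-21) = -1269*(-21) = 26649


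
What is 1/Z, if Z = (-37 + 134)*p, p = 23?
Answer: 1/2231 ≈ 0.00044823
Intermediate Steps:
Z = 2231 (Z = (-37 + 134)*23 = 97*23 = 2231)
1/Z = 1/2231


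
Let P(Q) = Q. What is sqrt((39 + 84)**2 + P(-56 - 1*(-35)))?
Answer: 2*sqrt(3777) ≈ 122.91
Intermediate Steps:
sqrt((39 + 84)**2 + P(-56 - 1*(-35))) = sqrt((39 + 84)**2 + (-56 - 1*(-35))) = sqrt(123**2 + (-56 + 35)) = sqrt(15129 - 21) = sqrt(15108) = 2*sqrt(3777)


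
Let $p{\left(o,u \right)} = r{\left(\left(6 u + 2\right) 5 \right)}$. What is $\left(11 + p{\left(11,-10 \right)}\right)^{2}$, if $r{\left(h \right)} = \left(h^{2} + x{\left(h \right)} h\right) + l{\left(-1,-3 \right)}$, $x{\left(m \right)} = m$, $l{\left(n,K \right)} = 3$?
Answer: $28295949796$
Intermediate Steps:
$r{\left(h \right)} = 3 + 2 h^{2}$ ($r{\left(h \right)} = \left(h^{2} + h h\right) + 3 = \left(h^{2} + h^{2}\right) + 3 = 2 h^{2} + 3 = 3 + 2 h^{2}$)
$p{\left(o,u \right)} = 3 + 2 \left(10 + 30 u\right)^{2}$ ($p{\left(o,u \right)} = 3 + 2 \left(\left(6 u + 2\right) 5\right)^{2} = 3 + 2 \left(\left(2 + 6 u\right) 5\right)^{2} = 3 + 2 \left(10 + 30 u\right)^{2}$)
$\left(11 + p{\left(11,-10 \right)}\right)^{2} = \left(11 + \left(3 + 200 \left(1 + 3 \left(-10\right)\right)^{2}\right)\right)^{2} = \left(11 + \left(3 + 200 \left(1 - 30\right)^{2}\right)\right)^{2} = \left(11 + \left(3 + 200 \left(-29\right)^{2}\right)\right)^{2} = \left(11 + \left(3 + 200 \cdot 841\right)\right)^{2} = \left(11 + \left(3 + 168200\right)\right)^{2} = \left(11 + 168203\right)^{2} = 168214^{2} = 28295949796$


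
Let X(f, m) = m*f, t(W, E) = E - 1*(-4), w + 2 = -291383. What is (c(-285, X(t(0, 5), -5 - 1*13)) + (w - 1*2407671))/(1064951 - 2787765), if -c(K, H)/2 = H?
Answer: 1349366/861407 ≈ 1.5665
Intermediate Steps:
w = -291385 (w = -2 - 291383 = -291385)
t(W, E) = 4 + E (t(W, E) = E + 4 = 4 + E)
X(f, m) = f*m
c(K, H) = -2*H
(c(-285, X(t(0, 5), -5 - 1*13)) + (w - 1*2407671))/(1064951 - 2787765) = (-2*(4 + 5)*(-5 - 1*13) + (-291385 - 1*2407671))/(1064951 - 2787765) = (-18*(-5 - 13) + (-291385 - 2407671))/(-1722814) = (-18*(-18) - 2699056)*(-1/1722814) = (-2*(-162) - 2699056)*(-1/1722814) = (324 - 2699056)*(-1/1722814) = -2698732*(-1/1722814) = 1349366/861407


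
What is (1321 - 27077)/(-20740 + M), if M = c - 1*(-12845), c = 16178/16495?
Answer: 424845220/130211847 ≈ 3.2627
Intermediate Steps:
c = 16178/16495 (c = 16178*(1/16495) = 16178/16495 ≈ 0.98078)
M = 211894453/16495 (M = 16178/16495 - 1*(-12845) = 16178/16495 + 12845 = 211894453/16495 ≈ 12846.)
(1321 - 27077)/(-20740 + M) = (1321 - 27077)/(-20740 + 211894453/16495) = -25756/(-130211847/16495) = -25756*(-16495/130211847) = 424845220/130211847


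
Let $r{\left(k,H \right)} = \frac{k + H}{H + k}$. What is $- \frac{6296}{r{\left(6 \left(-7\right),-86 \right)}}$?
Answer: $-6296$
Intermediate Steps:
$r{\left(k,H \right)} = 1$ ($r{\left(k,H \right)} = \frac{H + k}{H + k} = 1$)
$- \frac{6296}{r{\left(6 \left(-7\right),-86 \right)}} = - \frac{6296}{1} = \left(-6296\right) 1 = -6296$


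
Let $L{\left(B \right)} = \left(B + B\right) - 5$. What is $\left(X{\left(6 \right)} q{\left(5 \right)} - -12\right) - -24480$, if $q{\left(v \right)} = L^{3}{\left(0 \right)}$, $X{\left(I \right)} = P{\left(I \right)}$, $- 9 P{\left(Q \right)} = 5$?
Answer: $\frac{221053}{9} \approx 24561.0$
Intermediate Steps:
$P{\left(Q \right)} = - \frac{5}{9}$ ($P{\left(Q \right)} = \left(- \frac{1}{9}\right) 5 = - \frac{5}{9}$)
$L{\left(B \right)} = -5 + 2 B$ ($L{\left(B \right)} = 2 B - 5 = -5 + 2 B$)
$X{\left(I \right)} = - \frac{5}{9}$
$q{\left(v \right)} = -125$ ($q{\left(v \right)} = \left(-5 + 2 \cdot 0\right)^{3} = \left(-5 + 0\right)^{3} = \left(-5\right)^{3} = -125$)
$\left(X{\left(6 \right)} q{\left(5 \right)} - -12\right) - -24480 = \left(\left(- \frac{5}{9}\right) \left(-125\right) - -12\right) - -24480 = \left(\frac{625}{9} + 12\right) + 24480 = \frac{733}{9} + 24480 = \frac{221053}{9}$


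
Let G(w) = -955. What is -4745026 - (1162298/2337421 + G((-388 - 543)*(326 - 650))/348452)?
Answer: -3864724540002945233/814479022292 ≈ -4.7450e+6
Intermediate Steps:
-4745026 - (1162298/2337421 + G((-388 - 543)*(326 - 650))/348452) = -4745026 - (1162298/2337421 - 955/348452) = -4745026 - 1*402772825641/814479022292 = -4745026 - 402772825641/814479022292 = -3864724540002945233/814479022292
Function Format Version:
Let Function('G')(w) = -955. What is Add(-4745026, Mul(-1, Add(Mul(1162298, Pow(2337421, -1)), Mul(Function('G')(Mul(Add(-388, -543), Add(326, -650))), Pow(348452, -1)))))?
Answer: Rational(-3864724540002945233, 814479022292) ≈ -4.7450e+6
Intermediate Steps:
Add(-4745026, Mul(-1, Add(Mul(1162298, Pow(2337421, -1)), Mul(Function('G')(Mul(Add(-388, -543), Add(326, -650))), Pow(348452, -1))))) = Add(-4745026, Mul(-1, Add(Mul(1162298, Pow(2337421, -1)), Mul(-955, Pow(348452, -1))))) = Add(-4745026, Mul(-1, Add(Mul(1162298, Rational(1, 2337421)), Mul(-955, Rational(1, 348452))))) = Add(-4745026, Mul(-1, Add(Rational(1162298, 2337421), Rational(-955, 348452)))) = Add(-4745026, Mul(-1, Rational(402772825641, 814479022292))) = Add(-4745026, Rational(-402772825641, 814479022292)) = Rational(-3864724540002945233, 814479022292)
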